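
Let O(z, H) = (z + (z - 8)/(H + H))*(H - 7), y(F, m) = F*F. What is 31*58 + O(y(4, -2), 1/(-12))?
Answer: 6074/3 ≈ 2024.7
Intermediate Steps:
y(F, m) = F**2
O(z, H) = (-7 + H)*(z + (-8 + z)/(2*H)) (O(z, H) = (z + (-8 + z)/((2*H)))*(-7 + H) = (z + (-8 + z)*(1/(2*H)))*(-7 + H) = (z + (-8 + z)/(2*H))*(-7 + H) = (-7 + H)*(z + (-8 + z)/(2*H)))
31*58 + O(y(4, -2), 1/(-12)) = 31*58 + (56 - 7*4**2 - 1*(8 + 13*4**2 - 2*4**2/(-12))/(-12))/(2*(1/(-12))) = 1798 + (56 - 7*16 - 1*(-1/12)*(8 + 13*16 - 2*(-1/12)*16))/(2*(-1/12)) = 1798 + (1/2)*(-12)*(56 - 112 - 1*(-1/12)*(8 + 208 + 8/3)) = 1798 + (1/2)*(-12)*(56 - 112 - 1*(-1/12)*656/3) = 1798 + (1/2)*(-12)*(56 - 112 + 164/9) = 1798 + (1/2)*(-12)*(-340/9) = 1798 + 680/3 = 6074/3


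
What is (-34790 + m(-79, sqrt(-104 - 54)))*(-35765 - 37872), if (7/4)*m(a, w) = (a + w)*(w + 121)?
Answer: 20794941526/7 - 1767288*I*sqrt(158) ≈ 2.9707e+9 - 2.2214e+7*I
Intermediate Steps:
m(a, w) = 4*(121 + w)*(a + w)/7 (m(a, w) = 4*((a + w)*(w + 121))/7 = 4*((a + w)*(121 + w))/7 = 4*((121 + w)*(a + w))/7 = 4*(121 + w)*(a + w)/7)
(-34790 + m(-79, sqrt(-104 - 54)))*(-35765 - 37872) = (-34790 + (4*(sqrt(-104 - 54))**2/7 + (484/7)*(-79) + 484*sqrt(-104 - 54)/7 + (4/7)*(-79)*sqrt(-104 - 54)))*(-35765 - 37872) = (-34790 + (4*(sqrt(-158))**2/7 - 38236/7 + 484*sqrt(-158)/7 + (4/7)*(-79)*sqrt(-158)))*(-73637) = (-34790 + (4*(I*sqrt(158))**2/7 - 38236/7 + 484*(I*sqrt(158))/7 + (4/7)*(-79)*(I*sqrt(158))))*(-73637) = (-34790 + ((4/7)*(-158) - 38236/7 + 484*I*sqrt(158)/7 - 316*I*sqrt(158)/7))*(-73637) = (-34790 + (-632/7 - 38236/7 + 484*I*sqrt(158)/7 - 316*I*sqrt(158)/7))*(-73637) = (-34790 + (-38868/7 + 24*I*sqrt(158)))*(-73637) = (-282398/7 + 24*I*sqrt(158))*(-73637) = 20794941526/7 - 1767288*I*sqrt(158)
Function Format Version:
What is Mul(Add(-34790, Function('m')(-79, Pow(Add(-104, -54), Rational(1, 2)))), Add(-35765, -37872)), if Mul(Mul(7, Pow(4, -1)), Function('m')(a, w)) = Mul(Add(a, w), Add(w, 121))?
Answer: Add(Rational(20794941526, 7), Mul(-1767288, I, Pow(158, Rational(1, 2)))) ≈ Add(2.9707e+9, Mul(-2.2214e+7, I))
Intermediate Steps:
Function('m')(a, w) = Mul(Rational(4, 7), Add(121, w), Add(a, w)) (Function('m')(a, w) = Mul(Rational(4, 7), Mul(Add(a, w), Add(w, 121))) = Mul(Rational(4, 7), Mul(Add(a, w), Add(121, w))) = Mul(Rational(4, 7), Mul(Add(121, w), Add(a, w))) = Mul(Rational(4, 7), Add(121, w), Add(a, w)))
Mul(Add(-34790, Function('m')(-79, Pow(Add(-104, -54), Rational(1, 2)))), Add(-35765, -37872)) = Mul(Add(-34790, Add(Mul(Rational(4, 7), Pow(Pow(Add(-104, -54), Rational(1, 2)), 2)), Mul(Rational(484, 7), -79), Mul(Rational(484, 7), Pow(Add(-104, -54), Rational(1, 2))), Mul(Rational(4, 7), -79, Pow(Add(-104, -54), Rational(1, 2))))), Add(-35765, -37872)) = Mul(Add(-34790, Add(Mul(Rational(4, 7), Pow(Pow(-158, Rational(1, 2)), 2)), Rational(-38236, 7), Mul(Rational(484, 7), Pow(-158, Rational(1, 2))), Mul(Rational(4, 7), -79, Pow(-158, Rational(1, 2))))), -73637) = Mul(Add(-34790, Add(Mul(Rational(4, 7), Pow(Mul(I, Pow(158, Rational(1, 2))), 2)), Rational(-38236, 7), Mul(Rational(484, 7), Mul(I, Pow(158, Rational(1, 2)))), Mul(Rational(4, 7), -79, Mul(I, Pow(158, Rational(1, 2)))))), -73637) = Mul(Add(-34790, Add(Mul(Rational(4, 7), -158), Rational(-38236, 7), Mul(Rational(484, 7), I, Pow(158, Rational(1, 2))), Mul(Rational(-316, 7), I, Pow(158, Rational(1, 2))))), -73637) = Mul(Add(-34790, Add(Rational(-632, 7), Rational(-38236, 7), Mul(Rational(484, 7), I, Pow(158, Rational(1, 2))), Mul(Rational(-316, 7), I, Pow(158, Rational(1, 2))))), -73637) = Mul(Add(-34790, Add(Rational(-38868, 7), Mul(24, I, Pow(158, Rational(1, 2))))), -73637) = Mul(Add(Rational(-282398, 7), Mul(24, I, Pow(158, Rational(1, 2)))), -73637) = Add(Rational(20794941526, 7), Mul(-1767288, I, Pow(158, Rational(1, 2))))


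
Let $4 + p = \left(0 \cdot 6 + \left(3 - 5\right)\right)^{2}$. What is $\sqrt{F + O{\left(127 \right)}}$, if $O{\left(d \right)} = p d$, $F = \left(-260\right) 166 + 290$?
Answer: $i \sqrt{42870} \approx 207.05 i$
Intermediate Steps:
$F = -42870$ ($F = -43160 + 290 = -42870$)
$p = 0$ ($p = -4 + \left(0 \cdot 6 + \left(3 - 5\right)\right)^{2} = -4 + \left(0 + \left(3 - 5\right)\right)^{2} = -4 + \left(0 - 2\right)^{2} = -4 + \left(-2\right)^{2} = -4 + 4 = 0$)
$O{\left(d \right)} = 0$ ($O{\left(d \right)} = 0 d = 0$)
$\sqrt{F + O{\left(127 \right)}} = \sqrt{-42870 + 0} = \sqrt{-42870} = i \sqrt{42870}$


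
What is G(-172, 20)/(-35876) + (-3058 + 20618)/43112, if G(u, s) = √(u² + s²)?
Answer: 2195/5389 - √1874/8969 ≈ 0.40248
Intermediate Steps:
G(u, s) = √(s² + u²)
G(-172, 20)/(-35876) + (-3058 + 20618)/43112 = √(20² + (-172)²)/(-35876) + (-3058 + 20618)/43112 = √(400 + 29584)*(-1/35876) + 17560*(1/43112) = √29984*(-1/35876) + 2195/5389 = (4*√1874)*(-1/35876) + 2195/5389 = -√1874/8969 + 2195/5389 = 2195/5389 - √1874/8969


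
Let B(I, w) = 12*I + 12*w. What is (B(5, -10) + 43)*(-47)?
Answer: 799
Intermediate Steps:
(B(5, -10) + 43)*(-47) = ((12*5 + 12*(-10)) + 43)*(-47) = ((60 - 120) + 43)*(-47) = (-60 + 43)*(-47) = -17*(-47) = 799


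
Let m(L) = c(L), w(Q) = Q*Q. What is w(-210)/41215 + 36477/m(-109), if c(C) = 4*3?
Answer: 100261917/32972 ≈ 3040.8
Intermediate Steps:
c(C) = 12
w(Q) = Q**2
m(L) = 12
w(-210)/41215 + 36477/m(-109) = (-210)**2/41215 + 36477/12 = 44100*(1/41215) + 36477*(1/12) = 8820/8243 + 12159/4 = 100261917/32972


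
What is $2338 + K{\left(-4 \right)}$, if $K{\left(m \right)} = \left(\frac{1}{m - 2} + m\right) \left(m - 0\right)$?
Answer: $\frac{7064}{3} \approx 2354.7$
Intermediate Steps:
$K{\left(m \right)} = m \left(m + \frac{1}{-2 + m}\right)$ ($K{\left(m \right)} = \left(\frac{1}{-2 + m} + m\right) \left(m + 0\right) = \left(m + \frac{1}{-2 + m}\right) m = m \left(m + \frac{1}{-2 + m}\right)$)
$2338 + K{\left(-4 \right)} = 2338 - \frac{4 \left(1 + \left(-4\right)^{2} - -8\right)}{-2 - 4} = 2338 - \frac{4 \left(1 + 16 + 8\right)}{-6} = 2338 - \left(- \frac{2}{3}\right) 25 = 2338 + \frac{50}{3} = \frac{7064}{3}$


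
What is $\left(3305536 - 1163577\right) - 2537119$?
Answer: $-395160$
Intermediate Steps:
$\left(3305536 - 1163577\right) - 2537119 = 2141959 - 2537119 = -395160$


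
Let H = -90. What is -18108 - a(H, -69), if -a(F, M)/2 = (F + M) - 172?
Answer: -18770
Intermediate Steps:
a(F, M) = 344 - 2*F - 2*M (a(F, M) = -2*((F + M) - 172) = -2*(-172 + F + M) = 344 - 2*F - 2*M)
-18108 - a(H, -69) = -18108 - (344 - 2*(-90) - 2*(-69)) = -18108 - (344 + 180 + 138) = -18108 - 1*662 = -18108 - 662 = -18770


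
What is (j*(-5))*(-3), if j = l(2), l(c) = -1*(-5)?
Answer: 75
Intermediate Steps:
l(c) = 5
j = 5
(j*(-5))*(-3) = (5*(-5))*(-3) = -25*(-3) = 75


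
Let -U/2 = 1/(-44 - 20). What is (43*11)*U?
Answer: 473/32 ≈ 14.781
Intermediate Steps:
U = 1/32 (U = -2/(-44 - 20) = -2/(-64) = -2*(-1/64) = 1/32 ≈ 0.031250)
(43*11)*U = (43*11)*(1/32) = 473*(1/32) = 473/32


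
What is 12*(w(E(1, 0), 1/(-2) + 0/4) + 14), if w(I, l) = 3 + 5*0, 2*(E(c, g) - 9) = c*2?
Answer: 204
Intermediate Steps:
E(c, g) = 9 + c (E(c, g) = 9 + (c*2)/2 = 9 + (2*c)/2 = 9 + c)
w(I, l) = 3 (w(I, l) = 3 + 0 = 3)
12*(w(E(1, 0), 1/(-2) + 0/4) + 14) = 12*(3 + 14) = 12*17 = 204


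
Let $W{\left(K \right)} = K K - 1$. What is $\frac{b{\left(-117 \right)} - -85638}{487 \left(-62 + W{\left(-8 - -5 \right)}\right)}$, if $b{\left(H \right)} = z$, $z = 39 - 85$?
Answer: $- \frac{42796}{13149} \approx -3.2547$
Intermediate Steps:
$W{\left(K \right)} = -1 + K^{2}$ ($W{\left(K \right)} = K^{2} - 1 = -1 + K^{2}$)
$z = -46$
$b{\left(H \right)} = -46$
$\frac{b{\left(-117 \right)} - -85638}{487 \left(-62 + W{\left(-8 - -5 \right)}\right)} = \frac{-46 - -85638}{487 \left(-62 - \left(1 - \left(-8 - -5\right)^{2}\right)\right)} = \frac{-46 + 85638}{487 \left(-62 - \left(1 - \left(-8 + 5\right)^{2}\right)\right)} = \frac{85592}{487 \left(-62 - \left(1 - \left(-3\right)^{2}\right)\right)} = \frac{85592}{487 \left(-62 + \left(-1 + 9\right)\right)} = \frac{85592}{487 \left(-62 + 8\right)} = \frac{85592}{487 \left(-54\right)} = \frac{85592}{-26298} = 85592 \left(- \frac{1}{26298}\right) = - \frac{42796}{13149}$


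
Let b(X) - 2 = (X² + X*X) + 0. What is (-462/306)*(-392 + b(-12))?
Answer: 154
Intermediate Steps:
b(X) = 2 + 2*X² (b(X) = 2 + ((X² + X*X) + 0) = 2 + ((X² + X²) + 0) = 2 + (2*X² + 0) = 2 + 2*X²)
(-462/306)*(-392 + b(-12)) = (-462/306)*(-392 + (2 + 2*(-12)²)) = (-462*1/306)*(-392 + (2 + 2*144)) = -77*(-392 + (2 + 288))/51 = -77*(-392 + 290)/51 = -77/51*(-102) = 154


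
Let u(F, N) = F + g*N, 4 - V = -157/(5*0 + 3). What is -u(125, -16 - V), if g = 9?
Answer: 526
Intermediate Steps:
V = 169/3 (V = 4 - (-157)/(5*0 + 3) = 4 - (-157)/(0 + 3) = 4 - (-157)/3 = 4 - 1*(-157/3) = 4 + 157/3 = 169/3 ≈ 56.333)
u(F, N) = F + 9*N
-u(125, -16 - V) = -(125 + 9*(-16 - 1*169/3)) = -(125 + 9*(-16 - 169/3)) = -(125 + 9*(-217/3)) = -(125 - 651) = -1*(-526) = 526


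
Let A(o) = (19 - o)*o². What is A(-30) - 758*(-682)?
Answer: 561056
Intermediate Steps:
A(o) = o²*(19 - o)
A(-30) - 758*(-682) = (-30)²*(19 - 1*(-30)) - 758*(-682) = 900*(19 + 30) + 516956 = 900*49 + 516956 = 44100 + 516956 = 561056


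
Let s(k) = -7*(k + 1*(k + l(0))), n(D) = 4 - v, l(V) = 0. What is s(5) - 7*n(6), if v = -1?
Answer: -105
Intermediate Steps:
n(D) = 5 (n(D) = 4 - 1*(-1) = 4 + 1 = 5)
s(k) = -14*k (s(k) = -7*(k + 1*(k + 0)) = -7*(k + 1*k) = -7*(k + k) = -14*k)
s(5) - 7*n(6) = -14*5 - 7*5 = -70 - 35 = -105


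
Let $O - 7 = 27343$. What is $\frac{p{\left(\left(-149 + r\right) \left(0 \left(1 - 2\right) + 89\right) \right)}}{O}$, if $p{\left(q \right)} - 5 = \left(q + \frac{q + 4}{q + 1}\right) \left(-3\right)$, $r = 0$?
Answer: $\frac{175849703}{120887000} \approx 1.4547$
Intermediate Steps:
$O = 27350$ ($O = 7 + 27343 = 27350$)
$p{\left(q \right)} = 5 - 3 q - \frac{3 \left(4 + q\right)}{1 + q}$ ($p{\left(q \right)} = 5 + \left(q + \frac{q + 4}{q + 1}\right) \left(-3\right) = 5 + \left(q + \frac{4 + q}{1 + q}\right) \left(-3\right) = 5 - \left(3 q + \frac{3 \left(4 + q\right)}{1 + q}\right) = 5 - 3 q - \frac{3 \left(4 + q\right)}{1 + q}$)
$\frac{p{\left(\left(-149 + r\right) \left(0 \left(1 - 2\right) + 89\right) \right)}}{O} = \frac{\frac{1}{1 + \left(-149 + 0\right) \left(0 \left(1 - 2\right) + 89\right)} \left(-7 - \left(-149 + 0\right) \left(0 \left(1 - 2\right) + 89\right) - 3 \left(\left(-149 + 0\right) \left(0 \left(1 - 2\right) + 89\right)\right)^{2}\right)}{27350} = \frac{-7 - - 149 \left(0 \left(-1\right) + 89\right) - 3 \left(- 149 \left(0 \left(-1\right) + 89\right)\right)^{2}}{1 - 149 \left(0 \left(-1\right) + 89\right)} \frac{1}{27350} = \frac{-7 - - 149 \left(0 + 89\right) - 3 \left(- 149 \left(0 + 89\right)\right)^{2}}{1 - 149 \left(0 + 89\right)} \frac{1}{27350} = \frac{-7 - \left(-149\right) 89 - 3 \left(\left(-149\right) 89\right)^{2}}{1 - 13261} \cdot \frac{1}{27350} = \frac{-7 - -13261 - 3 \left(-13261\right)^{2}}{1 - 13261} \cdot \frac{1}{27350} = \frac{-7 + 13261 - 527562363}{-13260} \cdot \frac{1}{27350} = - \frac{-7 + 13261 - 527562363}{13260} \cdot \frac{1}{27350} = \left(- \frac{1}{13260}\right) \left(-527549109\right) \frac{1}{27350} = \frac{175849703}{4420} \cdot \frac{1}{27350} = \frac{175849703}{120887000}$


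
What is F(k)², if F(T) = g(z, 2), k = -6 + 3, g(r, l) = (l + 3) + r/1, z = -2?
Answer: 9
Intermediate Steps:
g(r, l) = 3 + l + r (g(r, l) = (3 + l) + r*1 = (3 + l) + r = 3 + l + r)
k = -3
F(T) = 3 (F(T) = 3 + 2 - 2 = 3)
F(k)² = 3² = 9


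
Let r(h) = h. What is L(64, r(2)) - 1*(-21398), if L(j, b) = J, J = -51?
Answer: 21347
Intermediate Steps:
L(j, b) = -51
L(64, r(2)) - 1*(-21398) = -51 - 1*(-21398) = -51 + 21398 = 21347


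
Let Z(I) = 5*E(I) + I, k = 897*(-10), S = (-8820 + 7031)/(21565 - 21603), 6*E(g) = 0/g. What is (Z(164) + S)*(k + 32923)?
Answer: 192127013/38 ≈ 5.0560e+6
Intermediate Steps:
E(g) = 0 (E(g) = (0/g)/6 = (⅙)*0 = 0)
S = 1789/38 (S = -1789/(-38) = -1789*(-1/38) = 1789/38 ≈ 47.079)
k = -8970
Z(I) = I (Z(I) = 5*0 + I = 0 + I = I)
(Z(164) + S)*(k + 32923) = (164 + 1789/38)*(-8970 + 32923) = (8021/38)*23953 = 192127013/38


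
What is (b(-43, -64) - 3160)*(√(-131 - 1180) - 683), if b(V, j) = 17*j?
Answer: 2901384 - 4248*I*√1311 ≈ 2.9014e+6 - 1.5381e+5*I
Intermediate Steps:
(b(-43, -64) - 3160)*(√(-131 - 1180) - 683) = (17*(-64) - 3160)*(√(-131 - 1180) - 683) = (-1088 - 3160)*(√(-1311) - 683) = -4248*(I*√1311 - 683) = -4248*(-683 + I*√1311) = 2901384 - 4248*I*√1311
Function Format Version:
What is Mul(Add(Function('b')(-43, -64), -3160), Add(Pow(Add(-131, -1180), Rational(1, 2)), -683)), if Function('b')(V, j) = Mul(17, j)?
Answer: Add(2901384, Mul(-4248, I, Pow(1311, Rational(1, 2)))) ≈ Add(2.9014e+6, Mul(-1.5381e+5, I))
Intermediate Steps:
Mul(Add(Function('b')(-43, -64), -3160), Add(Pow(Add(-131, -1180), Rational(1, 2)), -683)) = Mul(Add(Mul(17, -64), -3160), Add(Pow(Add(-131, -1180), Rational(1, 2)), -683)) = Mul(Add(-1088, -3160), Add(Pow(-1311, Rational(1, 2)), -683)) = Mul(-4248, Add(Mul(I, Pow(1311, Rational(1, 2))), -683)) = Mul(-4248, Add(-683, Mul(I, Pow(1311, Rational(1, 2))))) = Add(2901384, Mul(-4248, I, Pow(1311, Rational(1, 2))))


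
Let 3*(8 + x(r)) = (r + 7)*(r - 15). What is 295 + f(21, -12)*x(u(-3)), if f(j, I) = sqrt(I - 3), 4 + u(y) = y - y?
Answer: 295 - 27*I*sqrt(15) ≈ 295.0 - 104.57*I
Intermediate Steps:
u(y) = -4 (u(y) = -4 + (y - y) = -4 + 0 = -4)
f(j, I) = sqrt(-3 + I)
x(r) = -8 + (-15 + r)*(7 + r)/3 (x(r) = -8 + ((r + 7)*(r - 15))/3 = -8 + ((7 + r)*(-15 + r))/3 = -8 + ((-15 + r)*(7 + r))/3 = -8 + (-15 + r)*(7 + r)/3)
295 + f(21, -12)*x(u(-3)) = 295 + sqrt(-3 - 12)*(-43 - 8/3*(-4) + (1/3)*(-4)**2) = 295 + sqrt(-15)*(-43 + 32/3 + (1/3)*16) = 295 + (I*sqrt(15))*(-43 + 32/3 + 16/3) = 295 + (I*sqrt(15))*(-27) = 295 - 27*I*sqrt(15)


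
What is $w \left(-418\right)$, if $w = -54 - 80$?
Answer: $56012$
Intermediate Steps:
$w = -134$ ($w = -54 - 80 = -134$)
$w \left(-418\right) = \left(-134\right) \left(-418\right) = 56012$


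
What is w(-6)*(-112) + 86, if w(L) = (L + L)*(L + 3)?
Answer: -3946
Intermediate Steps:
w(L) = 2*L*(3 + L) (w(L) = (2*L)*(3 + L) = 2*L*(3 + L))
w(-6)*(-112) + 86 = (2*(-6)*(3 - 6))*(-112) + 86 = (2*(-6)*(-3))*(-112) + 86 = 36*(-112) + 86 = -4032 + 86 = -3946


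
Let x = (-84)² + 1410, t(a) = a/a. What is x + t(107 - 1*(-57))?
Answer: 8467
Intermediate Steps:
t(a) = 1
x = 8466 (x = 7056 + 1410 = 8466)
x + t(107 - 1*(-57)) = 8466 + 1 = 8467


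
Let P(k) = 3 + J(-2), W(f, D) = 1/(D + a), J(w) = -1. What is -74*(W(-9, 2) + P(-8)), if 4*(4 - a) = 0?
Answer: -481/3 ≈ -160.33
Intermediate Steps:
a = 4 (a = 4 - ¼*0 = 4 + 0 = 4)
W(f, D) = 1/(4 + D) (W(f, D) = 1/(D + 4) = 1/(4 + D))
P(k) = 2 (P(k) = 3 - 1 = 2)
-74*(W(-9, 2) + P(-8)) = -74*(1/(4 + 2) + 2) = -74*(1/6 + 2) = -74*(⅙ + 2) = -74*13/6 = -481/3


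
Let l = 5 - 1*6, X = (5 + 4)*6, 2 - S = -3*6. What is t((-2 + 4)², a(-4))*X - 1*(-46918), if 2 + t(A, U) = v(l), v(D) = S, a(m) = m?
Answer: 47890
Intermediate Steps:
S = 20 (S = 2 - (-3)*6 = 2 - 1*(-18) = 2 + 18 = 20)
X = 54 (X = 9*6 = 54)
l = -1 (l = 5 - 6 = -1)
v(D) = 20
t(A, U) = 18 (t(A, U) = -2 + 20 = 18)
t((-2 + 4)², a(-4))*X - 1*(-46918) = 18*54 - 1*(-46918) = 972 + 46918 = 47890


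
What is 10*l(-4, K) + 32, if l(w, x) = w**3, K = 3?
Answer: -608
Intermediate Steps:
10*l(-4, K) + 32 = 10*(-4)**3 + 32 = 10*(-64) + 32 = -640 + 32 = -608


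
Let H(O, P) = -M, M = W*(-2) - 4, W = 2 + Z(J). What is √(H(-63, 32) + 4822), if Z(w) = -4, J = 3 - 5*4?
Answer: √4822 ≈ 69.441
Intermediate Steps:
J = -17 (J = 3 - 20 = -17)
W = -2 (W = 2 - 4 = -2)
M = 0 (M = -2*(-2) - 4 = 4 - 4 = 0)
H(O, P) = 0 (H(O, P) = -1*0 = 0)
√(H(-63, 32) + 4822) = √(0 + 4822) = √4822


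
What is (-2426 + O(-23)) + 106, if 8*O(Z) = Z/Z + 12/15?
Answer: -92791/40 ≈ -2319.8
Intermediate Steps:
O(Z) = 9/40 (O(Z) = (Z/Z + 12/15)/8 = (1 + 12*(1/15))/8 = (1 + ⅘)/8 = (⅛)*(9/5) = 9/40)
(-2426 + O(-23)) + 106 = (-2426 + 9/40) + 106 = -97031/40 + 106 = -92791/40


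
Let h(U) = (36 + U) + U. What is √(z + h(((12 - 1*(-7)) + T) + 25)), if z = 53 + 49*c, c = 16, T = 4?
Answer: √969 ≈ 31.129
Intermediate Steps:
h(U) = 36 + 2*U
z = 837 (z = 53 + 49*16 = 53 + 784 = 837)
√(z + h(((12 - 1*(-7)) + T) + 25)) = √(837 + (36 + 2*(((12 - 1*(-7)) + 4) + 25))) = √(837 + (36 + 2*(((12 + 7) + 4) + 25))) = √(837 + (36 + 2*((19 + 4) + 25))) = √(837 + (36 + 2*(23 + 25))) = √(837 + (36 + 2*48)) = √(837 + (36 + 96)) = √(837 + 132) = √969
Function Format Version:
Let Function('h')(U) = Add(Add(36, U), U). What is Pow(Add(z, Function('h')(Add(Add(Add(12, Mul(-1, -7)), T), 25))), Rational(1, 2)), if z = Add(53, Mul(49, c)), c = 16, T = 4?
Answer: Pow(969, Rational(1, 2)) ≈ 31.129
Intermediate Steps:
Function('h')(U) = Add(36, Mul(2, U))
z = 837 (z = Add(53, Mul(49, 16)) = Add(53, 784) = 837)
Pow(Add(z, Function('h')(Add(Add(Add(12, Mul(-1, -7)), T), 25))), Rational(1, 2)) = Pow(Add(837, Add(36, Mul(2, Add(Add(Add(12, Mul(-1, -7)), 4), 25)))), Rational(1, 2)) = Pow(Add(837, Add(36, Mul(2, Add(Add(Add(12, 7), 4), 25)))), Rational(1, 2)) = Pow(Add(837, Add(36, Mul(2, Add(Add(19, 4), 25)))), Rational(1, 2)) = Pow(Add(837, Add(36, Mul(2, Add(23, 25)))), Rational(1, 2)) = Pow(Add(837, Add(36, Mul(2, 48))), Rational(1, 2)) = Pow(Add(837, Add(36, 96)), Rational(1, 2)) = Pow(Add(837, 132), Rational(1, 2)) = Pow(969, Rational(1, 2))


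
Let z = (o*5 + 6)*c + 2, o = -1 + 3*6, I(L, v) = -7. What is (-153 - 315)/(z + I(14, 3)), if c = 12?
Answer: -468/1087 ≈ -0.43054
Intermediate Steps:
o = 17 (o = -1 + 18 = 17)
z = 1094 (z = (17*5 + 6)*12 + 2 = (85 + 6)*12 + 2 = 91*12 + 2 = 1092 + 2 = 1094)
(-153 - 315)/(z + I(14, 3)) = (-153 - 315)/(1094 - 7) = -468/1087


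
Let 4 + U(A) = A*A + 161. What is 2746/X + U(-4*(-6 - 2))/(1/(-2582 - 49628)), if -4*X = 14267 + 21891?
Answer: -1114751326282/18079 ≈ -6.1660e+7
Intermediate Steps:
U(A) = 157 + A² (U(A) = -4 + (A*A + 161) = -4 + (A² + 161) = -4 + (161 + A²) = 157 + A²)
X = -18079/2 (X = -(14267 + 21891)/4 = -¼*36158 = -18079/2 ≈ -9039.5)
2746/X + U(-4*(-6 - 2))/(1/(-2582 - 49628)) = 2746/(-18079/2) + (157 + (-4*(-6 - 2))²)/(1/(-2582 - 49628)) = 2746*(-2/18079) + (157 + (-4*(-8))²)/(1/(-52210)) = -5492/18079 + (157 + 32²)/(-1/52210) = -5492/18079 + (157 + 1024)*(-52210) = -5492/18079 + 1181*(-52210) = -5492/18079 - 61660010 = -1114751326282/18079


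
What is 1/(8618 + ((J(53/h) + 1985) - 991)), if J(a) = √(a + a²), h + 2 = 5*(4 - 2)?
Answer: 615168/5912991583 - 8*√3233/5912991583 ≈ 0.00010396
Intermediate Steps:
h = 8 (h = -2 + 5*(4 - 2) = -2 + 5*2 = -2 + 10 = 8)
1/(8618 + ((J(53/h) + 1985) - 991)) = 1/(8618 + ((√((53/8)*(1 + 53/8)) + 1985) - 991)) = 1/(8618 + ((√((53*(⅛))*(1 + 53*(⅛))) + 1985) - 991)) = 1/(8618 + ((√(53*(1 + 53/8)/8) + 1985) - 991)) = 1/(8618 + ((√((53/8)*(61/8)) + 1985) - 991)) = 1/(8618 + ((√(3233/64) + 1985) - 991)) = 1/(8618 + ((√3233/8 + 1985) - 991)) = 1/(8618 + ((1985 + √3233/8) - 991)) = 1/(8618 + (994 + √3233/8)) = 1/(9612 + √3233/8)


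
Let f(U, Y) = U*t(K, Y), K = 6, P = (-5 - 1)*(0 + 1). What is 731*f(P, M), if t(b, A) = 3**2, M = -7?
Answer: -39474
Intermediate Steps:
P = -6 (P = -6*1 = -6)
t(b, A) = 9
f(U, Y) = 9*U (f(U, Y) = U*9 = 9*U)
731*f(P, M) = 731*(9*(-6)) = 731*(-54) = -39474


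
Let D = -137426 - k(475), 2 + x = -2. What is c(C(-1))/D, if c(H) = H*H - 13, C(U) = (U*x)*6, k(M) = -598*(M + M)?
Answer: 563/430674 ≈ 0.0013073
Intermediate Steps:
x = -4 (x = -2 - 2 = -4)
k(M) = -1196*M
C(U) = -24*U (C(U) = (U*(-4))*6 = -4*U*6 = -24*U)
c(H) = -13 + H**2 (c(H) = H**2 - 13 = -13 + H**2)
D = 430674 (D = -137426 - (-1196)*475 = -137426 - 1*(-568100) = -137426 + 568100 = 430674)
c(C(-1))/D = (-13 + (-24*(-1))**2)/430674 = (-13 + 24**2)*(1/430674) = (-13 + 576)*(1/430674) = 563*(1/430674) = 563/430674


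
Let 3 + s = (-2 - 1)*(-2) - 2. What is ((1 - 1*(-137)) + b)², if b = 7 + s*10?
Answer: 24025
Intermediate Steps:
s = 1 (s = -3 + ((-2 - 1)*(-2) - 2) = -3 + (-3*(-2) - 2) = -3 + (6 - 2) = -3 + 4 = 1)
b = 17 (b = 7 + 1*10 = 7 + 10 = 17)
((1 - 1*(-137)) + b)² = ((1 - 1*(-137)) + 17)² = ((1 + 137) + 17)² = (138 + 17)² = 155² = 24025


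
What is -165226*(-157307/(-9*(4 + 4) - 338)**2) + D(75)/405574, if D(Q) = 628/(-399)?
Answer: 1051500414306641783/6800654692650 ≈ 1.5462e+5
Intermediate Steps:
D(Q) = -628/399 (D(Q) = 628*(-1/399) = -628/399)
-165226*(-157307/(-9*(4 + 4) - 338)**2) + D(75)/405574 = -165226*(-157307/(-9*(4 + 4) - 338)**2) - 628/399/405574 = -165226*(-157307/(-9*8 - 338)**2) - 628/399*1/405574 = -165226*(-157307/(-72 - 338)**2) - 314/80912013 = -165226/((-410)**2*(-1/157307)) - 314/80912013 = -165226/(168100*(-1/157307)) - 314/80912013 = -165226/(-168100/157307) - 314/80912013 = -165226*(-157307/168100) - 314/80912013 = 12995603191/84050 - 314/80912013 = 1051500414306641783/6800654692650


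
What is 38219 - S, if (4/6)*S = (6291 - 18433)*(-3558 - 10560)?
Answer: -257092915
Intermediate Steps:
S = 257131134 (S = 3*((6291 - 18433)*(-3558 - 10560))/2 = 3*(-12142*(-14118))/2 = (3/2)*171420756 = 257131134)
38219 - S = 38219 - 1*257131134 = 38219 - 257131134 = -257092915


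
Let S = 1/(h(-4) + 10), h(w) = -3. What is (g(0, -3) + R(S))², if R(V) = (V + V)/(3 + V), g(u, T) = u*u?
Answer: 1/121 ≈ 0.0082645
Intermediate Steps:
g(u, T) = u²
S = ⅐ (S = 1/(-3 + 10) = 1/7 = ⅐ ≈ 0.14286)
R(V) = 2*V/(3 + V) (R(V) = (2*V)/(3 + V) = 2*V/(3 + V))
(g(0, -3) + R(S))² = (0² + 2*(⅐)/(3 + ⅐))² = (0 + 2*(⅐)/(22/7))² = (0 + 2*(⅐)*(7/22))² = (0 + 1/11)² = (1/11)² = 1/121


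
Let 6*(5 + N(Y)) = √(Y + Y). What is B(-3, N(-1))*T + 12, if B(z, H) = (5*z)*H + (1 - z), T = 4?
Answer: 328 - 10*I*√2 ≈ 328.0 - 14.142*I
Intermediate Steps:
N(Y) = -5 + √2*√Y/6 (N(Y) = -5 + √(Y + Y)/6 = -5 + √(2*Y)/6 = -5 + (√2*√Y)/6 = -5 + √2*√Y/6)
B(z, H) = 1 - z + 5*H*z (B(z, H) = 5*H*z + (1 - z) = 1 - z + 5*H*z)
B(-3, N(-1))*T + 12 = (1 - 1*(-3) + 5*(-5 + √2*√(-1)/6)*(-3))*4 + 12 = (1 + 3 + 5*(-5 + √2*I/6)*(-3))*4 + 12 = (1 + 3 + 5*(-5 + I*√2/6)*(-3))*4 + 12 = (1 + 3 + (75 - 5*I*√2/2))*4 + 12 = (79 - 5*I*√2/2)*4 + 12 = (316 - 10*I*√2) + 12 = 328 - 10*I*√2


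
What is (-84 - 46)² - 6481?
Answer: 10419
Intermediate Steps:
(-84 - 46)² - 6481 = (-130)² - 6481 = 16900 - 6481 = 10419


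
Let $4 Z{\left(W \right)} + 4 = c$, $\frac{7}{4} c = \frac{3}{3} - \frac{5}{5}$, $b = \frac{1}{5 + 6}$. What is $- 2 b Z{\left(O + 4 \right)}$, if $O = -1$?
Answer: $\frac{2}{11} \approx 0.18182$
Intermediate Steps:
$b = \frac{1}{11} \approx 0.090909$
$c = 0$ ($c = \frac{4 \left(\frac{3}{3} - \frac{5}{5}\right)}{7} = \frac{4 \left(3 \cdot \frac{1}{3} - 1\right)}{7} = \frac{4 \left(1 - 1\right)}{7} = \frac{4}{7} \cdot 0 = 0$)
$Z{\left(W \right)} = -1$ ($Z{\left(W \right)} = -1 + \frac{1}{4} \cdot 0 = -1 + 0 = -1$)
$- 2 b Z{\left(O + 4 \right)} = \left(-2\right) \frac{1}{11} \left(-1\right) = \left(- \frac{2}{11}\right) \left(-1\right) = \frac{2}{11}$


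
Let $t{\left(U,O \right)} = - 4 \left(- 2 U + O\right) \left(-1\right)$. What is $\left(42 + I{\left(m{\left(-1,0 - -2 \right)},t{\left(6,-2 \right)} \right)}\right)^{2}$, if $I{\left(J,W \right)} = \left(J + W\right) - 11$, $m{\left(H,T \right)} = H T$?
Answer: $729$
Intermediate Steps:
$t{\left(U,O \right)} = - 8 U + 4 O$ ($t{\left(U,O \right)} = - 4 \left(O - 2 U\right) \left(-1\right) = \left(- 4 O + 8 U\right) \left(-1\right) = - 8 U + 4 O$)
$I{\left(J,W \right)} = -11 + J + W$
$\left(42 + I{\left(m{\left(-1,0 - -2 \right)},t{\left(6,-2 \right)} \right)}\right)^{2} = \left(42 - \left(67 + 2\right)\right)^{2} = \left(42 - 69\right)^{2} = \left(-27\right)^{2} = 729$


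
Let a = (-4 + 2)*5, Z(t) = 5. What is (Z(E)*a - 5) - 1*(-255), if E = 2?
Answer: 200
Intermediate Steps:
a = -10 (a = -2*5 = -10)
(Z(E)*a - 5) - 1*(-255) = (5*(-10) - 5) - 1*(-255) = (-50 - 5) + 255 = -55 + 255 = 200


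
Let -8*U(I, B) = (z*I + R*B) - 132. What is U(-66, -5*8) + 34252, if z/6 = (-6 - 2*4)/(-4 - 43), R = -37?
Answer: 3205235/94 ≈ 34098.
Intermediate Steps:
z = 84/47 (z = 6*((-6 - 2*4)/(-4 - 43)) = 6*((-6 - 8)/(-47)) = 6*(-14*(-1/47)) = 6*(14/47) = 84/47 ≈ 1.7872)
U(I, B) = 33/2 - 21*I/94 + 37*B/8 (U(I, B) = -((84*I/47 - 37*B) - 132)/8 = -((-37*B + 84*I/47) - 132)/8 = -(-132 - 37*B + 84*I/47)/8 = 33/2 - 21*I/94 + 37*B/8)
U(-66, -5*8) + 34252 = (33/2 - 21/94*(-66) + 37*(-5*8)/8) + 34252 = (33/2 + 693/47 + (37/8)*(-40)) + 34252 = (33/2 + 693/47 - 185) + 34252 = -14453/94 + 34252 = 3205235/94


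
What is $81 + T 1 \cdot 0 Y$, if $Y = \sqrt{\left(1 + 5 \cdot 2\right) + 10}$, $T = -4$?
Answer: $81$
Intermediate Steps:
$Y = \sqrt{21}$ ($Y = \sqrt{\left(1 + 10\right) + 10} = \sqrt{11 + 10} = \sqrt{21} \approx 4.5826$)
$81 + T 1 \cdot 0 Y = 81 + \left(-4\right) 1 \cdot 0 \sqrt{21} = 81 + \left(-4\right) 0 \sqrt{21} = 81 + 0 \sqrt{21} = 81 + 0 = 81$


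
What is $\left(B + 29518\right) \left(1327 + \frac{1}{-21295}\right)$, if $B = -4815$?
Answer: $\frac{698068836192}{21295} \approx 3.2781 \cdot 10^{7}$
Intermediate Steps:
$\left(B + 29518\right) \left(1327 + \frac{1}{-21295}\right) = \left(-4815 + 29518\right) \left(1327 + \frac{1}{-21295}\right) = 24703 \left(1327 - \frac{1}{21295}\right) = 24703 \cdot \frac{28258464}{21295} = \frac{698068836192}{21295}$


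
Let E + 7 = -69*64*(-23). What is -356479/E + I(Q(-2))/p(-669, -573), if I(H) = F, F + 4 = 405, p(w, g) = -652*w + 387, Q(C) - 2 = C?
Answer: -155589093464/44338993575 ≈ -3.5091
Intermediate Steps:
Q(C) = 2 + C
p(w, g) = 387 - 652*w
F = 401 (F = -4 + 405 = 401)
E = 101561 (E = -7 - 69*64*(-23) = -7 - 4416*(-23) = -7 + 101568 = 101561)
I(H) = 401
-356479/E + I(Q(-2))/p(-669, -573) = -356479/101561 + 401/(387 - 652*(-669)) = -356479*1/101561 + 401/(387 + 436188) = -356479/101561 + 401/436575 = -155589093464/44338993575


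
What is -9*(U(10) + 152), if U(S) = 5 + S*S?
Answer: -2313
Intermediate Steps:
U(S) = 5 + S**2
-9*(U(10) + 152) = -9*((5 + 10**2) + 152) = -9*((5 + 100) + 152) = -9*(105 + 152) = -9*257 = -2313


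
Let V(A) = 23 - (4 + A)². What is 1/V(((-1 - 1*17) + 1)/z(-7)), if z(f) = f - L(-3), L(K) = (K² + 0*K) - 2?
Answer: -196/821 ≈ -0.23873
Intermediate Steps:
L(K) = -2 + K² (L(K) = (K² + 0) - 2 = K² - 2 = -2 + K²)
z(f) = -7 + f (z(f) = f - (-2 + (-3)²) = f - (-2 + 9) = f - 1*7 = f - 7 = -7 + f)
1/V(((-1 - 1*17) + 1)/z(-7)) = 1/(23 - (4 + ((-1 - 1*17) + 1)/(-7 - 7))²) = 1/(23 - (4 + ((-1 - 17) + 1)/(-14))²) = 1/(23 - (4 + (-18 + 1)*(-1/14))²) = 1/(23 - (4 - 17*(-1/14))²) = 1/(23 - (4 + 17/14)²) = 1/(23 - (73/14)²) = 1/(23 - 1*5329/196) = 1/(23 - 5329/196) = 1/(-821/196) = -196/821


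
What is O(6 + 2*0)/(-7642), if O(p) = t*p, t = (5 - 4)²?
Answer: -3/3821 ≈ -0.00078513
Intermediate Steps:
t = 1 (t = 1² = 1)
O(p) = p (O(p) = 1*p = p)
O(6 + 2*0)/(-7642) = (6 + 2*0)/(-7642) = (6 + 0)*(-1/7642) = 6*(-1/7642) = -3/3821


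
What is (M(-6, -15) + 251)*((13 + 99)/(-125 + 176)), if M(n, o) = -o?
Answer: 29792/51 ≈ 584.16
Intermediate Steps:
(M(-6, -15) + 251)*((13 + 99)/(-125 + 176)) = (-1*(-15) + 251)*((13 + 99)/(-125 + 176)) = (15 + 251)*(112/51) = 266*(112*(1/51)) = 266*(112/51) = 29792/51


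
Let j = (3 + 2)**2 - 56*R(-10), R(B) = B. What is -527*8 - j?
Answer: -4801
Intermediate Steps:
j = 585 (j = (3 + 2)**2 - 56*(-10) = 5**2 + 560 = 25 + 560 = 585)
-527*8 - j = -527*8 - 1*585 = -4216 - 585 = -4801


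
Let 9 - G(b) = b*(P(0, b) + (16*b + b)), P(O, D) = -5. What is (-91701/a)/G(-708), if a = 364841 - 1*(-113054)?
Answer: 1329/59044405145 ≈ 2.2508e-8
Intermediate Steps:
a = 477895 (a = 364841 + 113054 = 477895)
G(b) = 9 - b*(-5 + 17*b) (G(b) = 9 - b*(-5 + (16*b + b)) = 9 - b*(-5 + 17*b))
(-91701/a)/G(-708) = (-91701/477895)/(9 - 17*(-708)² + 5*(-708)) = (-91701*1/477895)/(9 - 17*501264 - 3540) = -91701/(477895*(9 - 8521488 - 3540)) = -91701/477895/(-8525019) = -91701/477895*(-1/8525019) = 1329/59044405145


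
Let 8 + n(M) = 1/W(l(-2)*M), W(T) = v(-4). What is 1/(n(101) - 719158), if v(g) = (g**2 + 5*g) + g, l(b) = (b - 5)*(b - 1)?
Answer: -8/5753329 ≈ -1.3905e-6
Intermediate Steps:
l(b) = (-1 + b)*(-5 + b) (l(b) = (-5 + b)*(-1 + b) = (-1 + b)*(-5 + b))
v(g) = g**2 + 6*g
W(T) = -8 (W(T) = -4*(6 - 4) = -4*2 = -8)
n(M) = -65/8 (n(M) = -8 + 1/(-8) = -8 - 1/8 = -65/8)
1/(n(101) - 719158) = 1/(-65/8 - 719158) = 1/(-5753329/8) = -8/5753329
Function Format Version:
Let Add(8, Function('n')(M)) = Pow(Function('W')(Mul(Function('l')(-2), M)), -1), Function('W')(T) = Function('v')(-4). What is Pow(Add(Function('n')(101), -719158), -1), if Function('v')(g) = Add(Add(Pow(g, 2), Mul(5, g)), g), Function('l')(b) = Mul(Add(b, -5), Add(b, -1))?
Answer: Rational(-8, 5753329) ≈ -1.3905e-6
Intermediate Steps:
Function('l')(b) = Mul(Add(-1, b), Add(-5, b)) (Function('l')(b) = Mul(Add(-5, b), Add(-1, b)) = Mul(Add(-1, b), Add(-5, b)))
Function('v')(g) = Add(Pow(g, 2), Mul(6, g))
Function('W')(T) = -8 (Function('W')(T) = Mul(-4, Add(6, -4)) = Mul(-4, 2) = -8)
Function('n')(M) = Rational(-65, 8) (Function('n')(M) = Add(-8, Pow(-8, -1)) = Add(-8, Rational(-1, 8)) = Rational(-65, 8))
Pow(Add(Function('n')(101), -719158), -1) = Pow(Add(Rational(-65, 8), -719158), -1) = Pow(Rational(-5753329, 8), -1) = Rational(-8, 5753329)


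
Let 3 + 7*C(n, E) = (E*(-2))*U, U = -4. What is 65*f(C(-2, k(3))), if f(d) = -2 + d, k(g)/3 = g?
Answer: 3575/7 ≈ 510.71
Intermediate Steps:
k(g) = 3*g
C(n, E) = -3/7 + 8*E/7 (C(n, E) = -3/7 + ((E*(-2))*(-4))/7 = -3/7 + (-2*E*(-4))/7 = -3/7 + (8*E)/7 = -3/7 + 8*E/7)
65*f(C(-2, k(3))) = 65*(-2 + (-3/7 + 8*(3*3)/7)) = 65*(-2 + (-3/7 + (8/7)*9)) = 65*(-2 + (-3/7 + 72/7)) = 65*(-2 + 69/7) = 65*(55/7) = 3575/7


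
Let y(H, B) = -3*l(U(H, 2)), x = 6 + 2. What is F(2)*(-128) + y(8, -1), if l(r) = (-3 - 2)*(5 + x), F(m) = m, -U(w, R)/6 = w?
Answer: -61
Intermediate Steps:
U(w, R) = -6*w
x = 8
l(r) = -65 (l(r) = (-3 - 2)*(5 + 8) = -5*13 = -65)
y(H, B) = 195 (y(H, B) = -3*(-65) = 195)
F(2)*(-128) + y(8, -1) = 2*(-128) + 195 = -256 + 195 = -61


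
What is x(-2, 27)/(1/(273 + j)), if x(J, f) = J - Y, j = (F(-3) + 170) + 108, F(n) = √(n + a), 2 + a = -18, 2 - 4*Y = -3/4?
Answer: -23693/16 - 43*I*√23/16 ≈ -1480.8 - 12.889*I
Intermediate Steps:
Y = 11/16 (Y = ½ - (-3)/(4*4) = ½ - ¼*(-¾) = ½ + 3/16 = 11/16 ≈ 0.68750)
a = -20 (a = -2 - 18 = -20)
F(n) = √(-20 + n) (F(n) = √(n - 20) = √(-20 + n))
j = 278 + I*√23 (j = (√(-20 - 3) + 170) + 108 = (√(-23) + 170) + 108 = (I*√23 + 170) + 108 = (170 + I*√23) + 108 = 278 + I*√23 ≈ 278.0 + 4.7958*I)
x(J, f) = -11/16 + J (x(J, f) = J - 1*11/16 = J - 11/16 = -11/16 + J)
x(-2, 27)/(1/(273 + j)) = (-11/16 - 2)/(1/(273 + (278 + I*√23))) = -(23693/16 + 43*I*√23/16) = -43*(551 + I*√23)/16 = -23693/16 - 43*I*√23/16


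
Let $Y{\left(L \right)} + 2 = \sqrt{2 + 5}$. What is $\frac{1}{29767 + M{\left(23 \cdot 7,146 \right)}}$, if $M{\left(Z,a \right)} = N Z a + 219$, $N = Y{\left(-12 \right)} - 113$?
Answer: $- \frac{668301}{1785537975341} - \frac{11753 \sqrt{7}}{3571075950682} \approx -3.8299 \cdot 10^{-7}$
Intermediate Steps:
$Y{\left(L \right)} = -2 + \sqrt{7}$ ($Y{\left(L \right)} = -2 + \sqrt{2 + 5} = -2 + \sqrt{7}$)
$N = -115 + \sqrt{7}$ ($N = \left(-2 + \sqrt{7}\right) - 113 = -115 + \sqrt{7} \approx -112.35$)
$M{\left(Z,a \right)} = 219 + Z a \left(-115 + \sqrt{7}\right)$ ($M{\left(Z,a \right)} = \left(-115 + \sqrt{7}\right) Z a + 219 = Z \left(-115 + \sqrt{7}\right) a + 219 = Z a \left(-115 + \sqrt{7}\right) + 219 = 219 + Z a \left(-115 + \sqrt{7}\right)$)
$\frac{1}{29767 + M{\left(23 \cdot 7,146 \right)}} = \frac{1}{29767 + \left(219 - 23 \cdot 7 \cdot 146 \left(115 - \sqrt{7}\right)\right)} = \frac{1}{29767 + \left(219 - 161 \cdot 146 \left(115 - \sqrt{7}\right)\right)} = \frac{1}{29767 + \left(219 - \left(2703190 - 23506 \sqrt{7}\right)\right)} = \frac{1}{29767 - \left(2702971 - 23506 \sqrt{7}\right)} = \frac{1}{-2673204 + 23506 \sqrt{7}}$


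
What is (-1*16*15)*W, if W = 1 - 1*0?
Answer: -240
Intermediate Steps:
W = 1 (W = 1 + 0 = 1)
(-1*16*15)*W = (-1*16*15)*1 = -16*15*1 = -240*1 = -240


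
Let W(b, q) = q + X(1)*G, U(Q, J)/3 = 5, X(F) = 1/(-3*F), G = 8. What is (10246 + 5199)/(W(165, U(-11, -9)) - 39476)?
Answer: -46335/118391 ≈ -0.39137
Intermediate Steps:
X(F) = -1/(3*F) (X(F) = 1*(-1/(3*F)) = -1/(3*F))
U(Q, J) = 15 (U(Q, J) = 3*5 = 15)
W(b, q) = -8/3 + q (W(b, q) = q - ⅓/1*8 = q - ⅓*1*8 = q - ⅓*8 = q - 8/3 = -8/3 + q)
(10246 + 5199)/(W(165, U(-11, -9)) - 39476) = (10246 + 5199)/((-8/3 + 15) - 39476) = 15445/(37/3 - 39476) = 15445/(-118391/3) = 15445*(-3/118391) = -46335/118391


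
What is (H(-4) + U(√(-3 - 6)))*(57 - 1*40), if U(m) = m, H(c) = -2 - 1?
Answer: -51 + 51*I ≈ -51.0 + 51.0*I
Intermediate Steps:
H(c) = -3
(H(-4) + U(√(-3 - 6)))*(57 - 1*40) = (-3 + √(-3 - 6))*(57 - 1*40) = (-3 + √(-9))*(57 - 40) = (-3 + 3*I)*17 = -51 + 51*I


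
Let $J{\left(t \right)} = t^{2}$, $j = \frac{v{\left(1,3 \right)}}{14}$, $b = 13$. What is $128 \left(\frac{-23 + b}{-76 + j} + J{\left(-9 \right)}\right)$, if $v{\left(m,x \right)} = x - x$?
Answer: $\frac{197312}{19} \approx 10385.0$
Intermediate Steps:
$v{\left(m,x \right)} = 0$
$j = 0$ ($j = \frac{0}{14} = 0 \cdot \frac{1}{14} = 0$)
$128 \left(\frac{-23 + b}{-76 + j} + J{\left(-9 \right)}\right) = 128 \left(\frac{-23 + 13}{-76 + 0} + \left(-9\right)^{2}\right) = 128 \left(- \frac{10}{-76} + 81\right) = 128 \left(\left(-10\right) \left(- \frac{1}{76}\right) + 81\right) = 128 \left(\frac{5}{38} + 81\right) = 128 \cdot \frac{3083}{38} = \frac{197312}{19}$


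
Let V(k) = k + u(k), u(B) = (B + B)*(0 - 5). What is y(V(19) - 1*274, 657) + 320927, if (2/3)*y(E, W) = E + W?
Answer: 321245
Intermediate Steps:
u(B) = -10*B (u(B) = (2*B)*(-5) = -10*B)
V(k) = -9*k (V(k) = k - 10*k = -9*k)
y(E, W) = 3*E/2 + 3*W/2 (y(E, W) = 3*(E + W)/2 = 3*E/2 + 3*W/2)
y(V(19) - 1*274, 657) + 320927 = (3*(-9*19 - 1*274)/2 + (3/2)*657) + 320927 = (3*(-171 - 274)/2 + 1971/2) + 320927 = ((3/2)*(-445) + 1971/2) + 320927 = (-1335/2 + 1971/2) + 320927 = 318 + 320927 = 321245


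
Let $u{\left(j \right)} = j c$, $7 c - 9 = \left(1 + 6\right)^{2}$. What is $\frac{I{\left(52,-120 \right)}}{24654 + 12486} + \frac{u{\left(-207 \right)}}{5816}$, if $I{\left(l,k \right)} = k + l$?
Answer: $- \frac{56083907}{189005460} \approx -0.29673$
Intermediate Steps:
$c = \frac{58}{7}$ ($c = \frac{9}{7} + \frac{\left(1 + 6\right)^{2}}{7} = \frac{9}{7} + \frac{7^{2}}{7} = \frac{9}{7} + \frac{1}{7} \cdot 49 = \frac{9}{7} + 7 = \frac{58}{7} \approx 8.2857$)
$u{\left(j \right)} = \frac{58 j}{7}$ ($u{\left(j \right)} = j \frac{58}{7} = \frac{58 j}{7}$)
$\frac{I{\left(52,-120 \right)}}{24654 + 12486} + \frac{u{\left(-207 \right)}}{5816} = \frac{-120 + 52}{24654 + 12486} + \frac{\frac{58}{7} \left(-207\right)}{5816} = - \frac{68}{37140} - \frac{6003}{20356} = \left(-68\right) \frac{1}{37140} - \frac{6003}{20356} = - \frac{17}{9285} - \frac{6003}{20356} = - \frac{56083907}{189005460}$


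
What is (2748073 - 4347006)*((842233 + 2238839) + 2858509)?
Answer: -9496992067073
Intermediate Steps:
(2748073 - 4347006)*((842233 + 2238839) + 2858509) = -1598933*(3081072 + 2858509) = -1598933*5939581 = -9496992067073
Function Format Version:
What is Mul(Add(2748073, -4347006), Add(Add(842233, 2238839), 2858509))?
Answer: -9496992067073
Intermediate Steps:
Mul(Add(2748073, -4347006), Add(Add(842233, 2238839), 2858509)) = Mul(-1598933, Add(3081072, 2858509)) = Mul(-1598933, 5939581) = -9496992067073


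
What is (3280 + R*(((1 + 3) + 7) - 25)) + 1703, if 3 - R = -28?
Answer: 4549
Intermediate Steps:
R = 31 (R = 3 - 1*(-28) = 3 + 28 = 31)
(3280 + R*(((1 + 3) + 7) - 25)) + 1703 = (3280 + 31*(((1 + 3) + 7) - 25)) + 1703 = (3280 + 31*((4 + 7) - 25)) + 1703 = (3280 + 31*(11 - 25)) + 1703 = (3280 + 31*(-14)) + 1703 = (3280 - 434) + 1703 = 2846 + 1703 = 4549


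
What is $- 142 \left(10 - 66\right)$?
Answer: $7952$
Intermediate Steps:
$- 142 \left(10 - 66\right) = \left(-142\right) \left(-56\right) = 7952$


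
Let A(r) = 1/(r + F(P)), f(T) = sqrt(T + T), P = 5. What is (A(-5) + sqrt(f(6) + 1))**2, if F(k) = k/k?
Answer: (-1 + 4*sqrt(1 + 2*sqrt(3)))**2/16 ≈ 3.4702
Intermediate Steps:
f(T) = sqrt(2)*sqrt(T) (f(T) = sqrt(2*T) = sqrt(2)*sqrt(T))
F(k) = 1
A(r) = 1/(1 + r) (A(r) = 1/(r + 1) = 1/(1 + r))
(A(-5) + sqrt(f(6) + 1))**2 = (1/(1 - 5) + sqrt(sqrt(2)*sqrt(6) + 1))**2 = (1/(-4) + sqrt(2*sqrt(3) + 1))**2 = (-1/4 + sqrt(1 + 2*sqrt(3)))**2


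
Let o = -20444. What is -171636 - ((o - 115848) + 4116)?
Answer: -39460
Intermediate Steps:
-171636 - ((o - 115848) + 4116) = -171636 - ((-20444 - 115848) + 4116) = -171636 - (-136292 + 4116) = -171636 - 1*(-132176) = -171636 + 132176 = -39460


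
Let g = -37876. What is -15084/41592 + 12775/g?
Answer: -45944141/65639108 ≈ -0.69995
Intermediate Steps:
-15084/41592 + 12775/g = -15084/41592 + 12775/(-37876) = -15084*1/41592 + 12775*(-1/37876) = -1257/3466 - 12775/37876 = -45944141/65639108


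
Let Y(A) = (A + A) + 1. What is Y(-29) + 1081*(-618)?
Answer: -668115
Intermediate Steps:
Y(A) = 1 + 2*A (Y(A) = 2*A + 1 = 1 + 2*A)
Y(-29) + 1081*(-618) = (1 + 2*(-29)) + 1081*(-618) = (1 - 58) - 668058 = -57 - 668058 = -668115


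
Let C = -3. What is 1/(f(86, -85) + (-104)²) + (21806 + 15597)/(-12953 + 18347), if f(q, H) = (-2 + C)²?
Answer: 405491317/58476354 ≈ 6.9343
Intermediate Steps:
f(q, H) = 25 (f(q, H) = (-2 - 3)² = (-5)² = 25)
1/(f(86, -85) + (-104)²) + (21806 + 15597)/(-12953 + 18347) = 1/(25 + (-104)²) + (21806 + 15597)/(-12953 + 18347) = 1/(25 + 10816) + 37403/5394 = 1/10841 + 37403*(1/5394) = 1/10841 + 37403/5394 = 405491317/58476354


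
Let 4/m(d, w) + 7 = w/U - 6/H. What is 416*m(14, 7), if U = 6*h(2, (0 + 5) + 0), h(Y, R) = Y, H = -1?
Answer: -19968/5 ≈ -3993.6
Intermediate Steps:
U = 12 (U = 6*2 = 12)
m(d, w) = 4/(-1 + w/12) (m(d, w) = 4/(-7 + (w/12 - 6/(-1))) = 4/(-7 + (w*(1/12) - 6*(-1))) = 4/(-7 + (w/12 + 6)) = 4/(-7 + (6 + w/12)) = 4/(-1 + w/12))
416*m(14, 7) = 416*(48/(-12 + 7)) = 416*(48/(-5)) = 416*(48*(-⅕)) = 416*(-48/5) = -19968/5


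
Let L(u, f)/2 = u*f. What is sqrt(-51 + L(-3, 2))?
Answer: 3*I*sqrt(7) ≈ 7.9373*I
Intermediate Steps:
L(u, f) = 2*f*u (L(u, f) = 2*(u*f) = 2*(f*u) = 2*f*u)
sqrt(-51 + L(-3, 2)) = sqrt(-51 + 2*2*(-3)) = sqrt(-51 - 12) = sqrt(-63) = 3*I*sqrt(7)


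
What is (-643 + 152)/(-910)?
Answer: 491/910 ≈ 0.53956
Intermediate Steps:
(-643 + 152)/(-910) = -1/910*(-491) = 491/910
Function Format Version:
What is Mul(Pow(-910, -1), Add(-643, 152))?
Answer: Rational(491, 910) ≈ 0.53956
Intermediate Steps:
Mul(Pow(-910, -1), Add(-643, 152)) = Mul(Rational(-1, 910), -491) = Rational(491, 910)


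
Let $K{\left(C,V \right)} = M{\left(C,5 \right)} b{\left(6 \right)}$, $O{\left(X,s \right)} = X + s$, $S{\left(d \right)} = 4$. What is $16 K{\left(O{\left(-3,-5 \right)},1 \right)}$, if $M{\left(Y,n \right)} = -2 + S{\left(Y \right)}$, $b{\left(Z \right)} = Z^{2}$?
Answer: $1152$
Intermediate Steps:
$M{\left(Y,n \right)} = 2$ ($M{\left(Y,n \right)} = -2 + 4 = 2$)
$K{\left(C,V \right)} = 72$ ($K{\left(C,V \right)} = 2 \cdot 6^{2} = 2 \cdot 36 = 72$)
$16 K{\left(O{\left(-3,-5 \right)},1 \right)} = 16 \cdot 72 = 1152$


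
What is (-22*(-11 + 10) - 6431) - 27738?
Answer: -34147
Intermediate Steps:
(-22*(-11 + 10) - 6431) - 27738 = (-22*(-1) - 6431) - 27738 = (22 - 6431) - 27738 = -6409 - 27738 = -34147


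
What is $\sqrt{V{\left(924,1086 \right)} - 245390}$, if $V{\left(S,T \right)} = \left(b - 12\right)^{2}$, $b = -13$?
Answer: $i \sqrt{244765} \approx 494.74 i$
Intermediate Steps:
$V{\left(S,T \right)} = 625$ ($V{\left(S,T \right)} = \left(-13 - 12\right)^{2} = \left(-25\right)^{2} = 625$)
$\sqrt{V{\left(924,1086 \right)} - 245390} = \sqrt{625 - 245390} = \sqrt{-244765} = i \sqrt{244765}$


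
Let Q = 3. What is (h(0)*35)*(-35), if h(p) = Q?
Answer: -3675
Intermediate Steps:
h(p) = 3
(h(0)*35)*(-35) = (3*35)*(-35) = 105*(-35) = -3675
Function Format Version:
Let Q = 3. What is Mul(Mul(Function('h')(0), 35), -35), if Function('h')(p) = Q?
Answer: -3675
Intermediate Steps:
Function('h')(p) = 3
Mul(Mul(Function('h')(0), 35), -35) = Mul(Mul(3, 35), -35) = Mul(105, -35) = -3675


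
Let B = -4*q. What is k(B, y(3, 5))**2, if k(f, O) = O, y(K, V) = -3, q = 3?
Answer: 9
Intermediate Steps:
B = -12 (B = -4*3 = -12)
k(B, y(3, 5))**2 = (-3)**2 = 9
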